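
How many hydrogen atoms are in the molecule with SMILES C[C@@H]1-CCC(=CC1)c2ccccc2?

16

Hydrogens are implicit in SMILES; fill each atom to its normal valence:
  5 × C (aromatic): 1 H each → 5
  3 × C: 2 H each → 6
  2 × C: 1 H each → 2
  1 × C: 3 H
  1 × C: no H
  1 × C (aromatic): no H
  Total hydrogens = 16.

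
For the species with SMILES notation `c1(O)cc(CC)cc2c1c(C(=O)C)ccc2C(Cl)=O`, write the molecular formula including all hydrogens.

Heavy atoms from the SMILES: 15 C, 1 Cl, 3 O.
Implicit hydrogens by atom environment:
  6 × C (aromatic): no H
  4 × C (aromatic): 1 H each → 4
  2 × C: 3 H each → 6
  2 × C: no H
  2 × O: no H
  1 × C: 2 H
  1 × Cl: no H
  1 × O: 1 H
  Total hydrogens = 13.
Molecular formula: C15H13ClO3

C15H13ClO3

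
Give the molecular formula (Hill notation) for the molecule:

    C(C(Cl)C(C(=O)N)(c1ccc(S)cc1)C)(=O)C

C12H14ClNO2S

Heavy atoms from the SMILES: 12 C, 1 Cl, 1 N, 2 O, 1 S.
Implicit hydrogens by atom environment:
  4 × C (aromatic): 1 H each → 4
  3 × C: no H
  2 × C: 3 H each → 6
  2 × C (aromatic): no H
  2 × O: no H
  1 × C: 1 H
  1 × Cl: no H
  1 × N: 2 H
  1 × S: 1 H
  Total hydrogens = 14.
Molecular formula: C12H14ClNO2S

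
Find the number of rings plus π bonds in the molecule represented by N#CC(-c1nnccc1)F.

6

Molecular formula from the SMILES: C6H4FN3.
DoU = (2C + 2 + N − H − X)/2 = (2·6 + 2 + 3 − 4 − 1)/2 = 12/2 = 6.
(Structurally: 1 ring(s) + 5 π bond(s) = 6.)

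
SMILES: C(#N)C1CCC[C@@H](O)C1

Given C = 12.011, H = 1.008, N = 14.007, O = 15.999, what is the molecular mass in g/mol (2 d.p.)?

Molecular formula: C7H11NO.
M = 7×12.011 + 11×1.008 + 1×14.007 + 1×15.999 = 125.17 g/mol.

125.17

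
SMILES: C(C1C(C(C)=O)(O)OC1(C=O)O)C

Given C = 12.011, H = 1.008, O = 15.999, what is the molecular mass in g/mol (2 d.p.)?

188.18

Molecular formula: C8H12O5.
M = 8×12.011 + 12×1.008 + 5×15.999 = 188.18 g/mol.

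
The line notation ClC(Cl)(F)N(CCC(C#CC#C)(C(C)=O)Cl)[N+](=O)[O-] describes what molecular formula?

C10H8Cl3FN2O3

Heavy atoms from the SMILES: 10 C, 3 Cl, 1 F, 2 N, 3 O.
Implicit hydrogens by atom environment:
  6 × C: no H
  3 × Cl: no H
  2 × C: 2 H each → 4
  2 × O: no H
  1 × C: 3 H
  1 × C: 1 H
  1 × F: no H
  1 × N: no H
  1 × N (charge +1): no H
  1 × O (charge -1): no H
  Total hydrogens = 8.
Molecular formula: C10H8Cl3FN2O3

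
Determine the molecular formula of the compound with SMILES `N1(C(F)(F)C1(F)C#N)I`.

C3F3IN2

Heavy atoms from the SMILES: 3 C, 3 F, 1 I, 2 N.
Implicit hydrogens by atom environment:
  3 × C: no H
  3 × F: no H
  2 × N: no H
  1 × I: no H
  Total hydrogens = 0.
Molecular formula: C3F3IN2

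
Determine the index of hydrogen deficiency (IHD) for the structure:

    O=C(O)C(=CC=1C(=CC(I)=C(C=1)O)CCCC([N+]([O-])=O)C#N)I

9

Molecular formula from the SMILES: C14H12I2N2O5.
DoU = (2C + 2 + N − H − X)/2 = (2·14 + 2 + 2 − 12 − 2)/2 = 18/2 = 9.
(Structurally: 1 ring(s) + 8 π bond(s) = 9.)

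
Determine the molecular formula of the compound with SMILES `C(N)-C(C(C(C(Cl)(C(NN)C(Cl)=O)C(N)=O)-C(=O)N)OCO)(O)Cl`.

C10H18Cl3N5O6

Heavy atoms from the SMILES: 10 C, 3 Cl, 5 N, 6 O.
Implicit hydrogens by atom environment:
  5 × C: no H
  4 × N: 2 H each → 8
  4 × O: no H
  3 × C: 1 H each → 3
  3 × Cl: no H
  2 × C: 2 H each → 4
  2 × O: 1 H each → 2
  1 × N: 1 H
  Total hydrogens = 18.
Molecular formula: C10H18Cl3N5O6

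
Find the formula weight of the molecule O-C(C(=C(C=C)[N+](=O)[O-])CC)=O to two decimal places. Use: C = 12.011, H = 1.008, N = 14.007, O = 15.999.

Molecular formula: C7H9NO4.
M = 7×12.011 + 9×1.008 + 1×14.007 + 4×15.999 = 171.15 g/mol.

171.15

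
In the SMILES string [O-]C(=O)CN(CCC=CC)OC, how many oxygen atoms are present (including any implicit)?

3

The symbol for oxygen appears 3 times in the SMILES.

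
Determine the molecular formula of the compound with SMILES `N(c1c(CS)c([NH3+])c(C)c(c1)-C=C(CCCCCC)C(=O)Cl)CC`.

Heavy atoms from the SMILES: 19 C, 1 Cl, 2 N, 1 O, 1 S.
Implicit hydrogens by atom environment:
  7 × C: 2 H each → 14
  5 × C (aromatic): no H
  3 × C: 3 H each → 9
  2 × C: no H
  1 × C (aromatic): 1 H
  1 × C: 1 H
  1 × Cl: no H
  1 × N (charge +1): 3 H
  1 × N: 1 H
  1 × O: no H
  1 × S: 1 H
  Total hydrogens = 30.
Net charge +1.
Molecular formula: C19H30ClN2OS+

C19H30ClN2OS+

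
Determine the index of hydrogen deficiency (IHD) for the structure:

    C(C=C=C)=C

Molecular formula from the SMILES: C5H6.
DoU = (2C + 2 + N − H − X)/2 = (2·5 + 2 + 0 − 6 − 0)/2 = 6/2 = 3.
(Structurally: 0 ring(s) + 3 π bond(s) = 3.)

3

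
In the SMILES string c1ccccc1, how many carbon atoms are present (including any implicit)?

6

The symbol for carbon appears 6 times in the SMILES. Lowercase c denotes aromatic carbon and counts toward C.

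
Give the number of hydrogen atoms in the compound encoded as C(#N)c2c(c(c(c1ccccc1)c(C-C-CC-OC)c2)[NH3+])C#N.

20

Hydrogens are implicit in SMILES; fill each atom to its normal valence:
  6 × C (aromatic): 1 H each → 6
  6 × C (aromatic): no H
  4 × C: 2 H each → 8
  2 × C: no H
  2 × N: no H
  1 × C: 3 H
  1 × N (charge +1): 3 H
  1 × O: no H
  Total hydrogens = 20.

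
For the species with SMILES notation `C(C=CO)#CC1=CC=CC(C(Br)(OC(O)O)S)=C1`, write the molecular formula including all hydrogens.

Heavy atoms from the SMILES: 1 Br, 12 C, 4 O, 1 S.
Implicit hydrogens by atom environment:
  4 × C (aromatic): 1 H each → 4
  3 × C: 1 H each → 3
  3 × C: no H
  3 × O: 1 H each → 3
  2 × C (aromatic): no H
  1 × Br: no H
  1 × O: no H
  1 × S: 1 H
  Total hydrogens = 11.
Molecular formula: C12H11BrO4S

C12H11BrO4S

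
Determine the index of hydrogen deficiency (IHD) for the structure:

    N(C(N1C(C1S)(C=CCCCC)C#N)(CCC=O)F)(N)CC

Molecular formula from the SMILES: C15H25FN4OS.
DoU = (2C + 2 + N − H − X)/2 = (2·15 + 2 + 4 − 25 − 1)/2 = 10/2 = 5.
(Structurally: 1 ring(s) + 4 π bond(s) = 5.)

5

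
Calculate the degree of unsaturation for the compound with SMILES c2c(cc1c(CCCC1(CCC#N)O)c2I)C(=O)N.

Molecular formula from the SMILES: C14H15IN2O2.
DoU = (2C + 2 + N − H − X)/2 = (2·14 + 2 + 2 − 15 − 1)/2 = 16/2 = 8.
(Structurally: 2 ring(s) + 6 π bond(s) = 8.)

8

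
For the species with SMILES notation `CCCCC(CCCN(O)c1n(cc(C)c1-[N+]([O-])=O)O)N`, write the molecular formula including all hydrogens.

Heavy atoms from the SMILES: 13 C, 4 N, 4 O.
Implicit hydrogens by atom environment:
  6 × C: 2 H each → 12
  3 × C (aromatic): no H
  2 × C: 3 H each → 6
  2 × O: 1 H each → 2
  1 × C (aromatic): 1 H
  1 × C: 1 H
  1 × N: 2 H
  1 × N (aromatic): no H
  1 × N: no H
  1 × N (charge +1): no H
  1 × O: no H
  1 × O (charge -1): no H
  Total hydrogens = 24.
Molecular formula: C13H24N4O4

C13H24N4O4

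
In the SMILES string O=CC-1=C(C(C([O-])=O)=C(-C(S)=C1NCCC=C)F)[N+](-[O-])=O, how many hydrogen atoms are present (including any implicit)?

Hydrogens are implicit in SMILES; fill each atom to its normal valence:
  6 × C (aromatic): no H
  3 × C: 2 H each → 6
  3 × O: no H
  2 × C: 1 H each → 2
  2 × O (charge -1): no H
  1 × C: no H
  1 × F: no H
  1 × N: 1 H
  1 × N (charge +1): no H
  1 × S: 1 H
  Total hydrogens = 10.

10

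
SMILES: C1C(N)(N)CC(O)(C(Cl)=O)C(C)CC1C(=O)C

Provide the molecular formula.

Heavy atoms from the SMILES: 11 C, 1 Cl, 2 N, 3 O.
Implicit hydrogens by atom environment:
  4 × C: no H
  3 × C: 2 H each → 6
  2 × C: 3 H each → 6
  2 × C: 1 H each → 2
  2 × N: 2 H each → 4
  2 × O: no H
  1 × Cl: no H
  1 × O: 1 H
  Total hydrogens = 19.
Molecular formula: C11H19ClN2O3

C11H19ClN2O3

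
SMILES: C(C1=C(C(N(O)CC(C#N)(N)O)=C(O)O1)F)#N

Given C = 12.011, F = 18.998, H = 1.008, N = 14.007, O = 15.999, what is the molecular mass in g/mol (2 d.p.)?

242.17

Molecular formula: C8H7FN4O4.
M = 8×12.011 + 1×18.998 + 7×1.008 + 4×14.007 + 4×15.999 = 242.17 g/mol.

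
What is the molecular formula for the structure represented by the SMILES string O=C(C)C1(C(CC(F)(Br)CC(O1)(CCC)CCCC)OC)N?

C16H29BrFNO3

Heavy atoms from the SMILES: 1 Br, 16 C, 1 F, 1 N, 3 O.
Implicit hydrogens by atom environment:
  7 × C: 2 H each → 14
  4 × C: 3 H each → 12
  4 × C: no H
  3 × O: no H
  1 × Br: no H
  1 × C: 1 H
  1 × F: no H
  1 × N: 2 H
  Total hydrogens = 29.
Molecular formula: C16H29BrFNO3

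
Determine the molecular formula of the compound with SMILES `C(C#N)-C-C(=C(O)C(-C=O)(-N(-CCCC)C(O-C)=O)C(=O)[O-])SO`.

C14H19N2O7S-

Heavy atoms from the SMILES: 14 C, 2 N, 7 O, 1 S.
Implicit hydrogens by atom environment:
  6 × C: no H
  5 × C: 2 H each → 10
  4 × O: no H
  2 × C: 3 H each → 6
  2 × N: no H
  2 × O: 1 H each → 2
  1 × C: 1 H
  1 × O (charge -1): no H
  1 × S: no H
  Total hydrogens = 19.
Net charge -1.
Molecular formula: C14H19N2O7S-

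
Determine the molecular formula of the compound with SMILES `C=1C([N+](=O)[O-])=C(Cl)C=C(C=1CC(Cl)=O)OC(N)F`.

C9H7Cl2FN2O4

Heavy atoms from the SMILES: 9 C, 2 Cl, 1 F, 2 N, 4 O.
Implicit hydrogens by atom environment:
  4 × C (aromatic): no H
  3 × O: no H
  2 × C (aromatic): 1 H each → 2
  2 × Cl: no H
  1 × C: 2 H
  1 × C: 1 H
  1 × C: no H
  1 × F: no H
  1 × N: 2 H
  1 × N (charge +1): no H
  1 × O (charge -1): no H
  Total hydrogens = 7.
Molecular formula: C9H7Cl2FN2O4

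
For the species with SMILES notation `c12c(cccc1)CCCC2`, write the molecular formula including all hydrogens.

C10H12

Heavy atoms from the SMILES: 10 C.
Implicit hydrogens by atom environment:
  4 × C: 2 H each → 8
  4 × C (aromatic): 1 H each → 4
  2 × C (aromatic): no H
  Total hydrogens = 12.
Molecular formula: C10H12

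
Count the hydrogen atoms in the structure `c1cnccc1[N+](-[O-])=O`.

4

Hydrogens are implicit in SMILES; fill each atom to its normal valence:
  4 × C (aromatic): 1 H each → 4
  1 × C (aromatic): no H
  1 × N (aromatic): no H
  1 × N (charge +1): no H
  1 × O: no H
  1 × O (charge -1): no H
  Total hydrogens = 4.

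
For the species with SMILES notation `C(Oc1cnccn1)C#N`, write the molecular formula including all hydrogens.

Heavy atoms from the SMILES: 6 C, 3 N, 1 O.
Implicit hydrogens by atom environment:
  3 × C (aromatic): 1 H each → 3
  2 × N (aromatic): no H
  1 × C: 2 H
  1 × C (aromatic): no H
  1 × C: no H
  1 × N: no H
  1 × O: no H
  Total hydrogens = 5.
Molecular formula: C6H5N3O

C6H5N3O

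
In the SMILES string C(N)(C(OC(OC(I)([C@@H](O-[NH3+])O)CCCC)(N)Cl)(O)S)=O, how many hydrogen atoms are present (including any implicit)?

20

Hydrogens are implicit in SMILES; fill each atom to its normal valence:
  4 × C: no H
  4 × O: no H
  3 × C: 2 H each → 6
  2 × N: 2 H each → 4
  2 × O: 1 H each → 2
  1 × C: 3 H
  1 × C: 1 H
  1 × Cl: no H
  1 × I: no H
  1 × N (charge +1): 3 H
  1 × S: 1 H
  Total hydrogens = 20.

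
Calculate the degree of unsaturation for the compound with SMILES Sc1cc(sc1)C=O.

Molecular formula from the SMILES: C5H4OS2.
DoU = (2C + 2 + N − H − X)/2 = (2·5 + 2 + 0 − 4 − 0)/2 = 8/2 = 4.
(Structurally: 1 ring(s) + 3 π bond(s) = 4.)

4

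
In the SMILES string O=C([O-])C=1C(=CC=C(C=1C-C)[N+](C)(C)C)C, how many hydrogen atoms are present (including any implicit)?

Hydrogens are implicit in SMILES; fill each atom to its normal valence:
  5 × C: 3 H each → 15
  4 × C (aromatic): no H
  2 × C (aromatic): 1 H each → 2
  1 × C: 2 H
  1 × C: no H
  1 × N (charge +1): no H
  1 × O: no H
  1 × O (charge -1): no H
  Total hydrogens = 19.

19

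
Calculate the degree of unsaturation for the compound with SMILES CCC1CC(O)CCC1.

1

Molecular formula from the SMILES: C8H16O.
DoU = (2C + 2 + N − H − X)/2 = (2·8 + 2 + 0 − 16 − 0)/2 = 2/2 = 1.
(Structurally: 1 ring(s) + 0 π bond(s) = 1.)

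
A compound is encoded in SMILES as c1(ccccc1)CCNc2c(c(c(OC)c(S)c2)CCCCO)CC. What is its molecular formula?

Heavy atoms from the SMILES: 21 C, 1 N, 2 O, 1 S.
Implicit hydrogens by atom environment:
  7 × C: 2 H each → 14
  6 × C (aromatic): 1 H each → 6
  6 × C (aromatic): no H
  2 × C: 3 H each → 6
  1 × N: 1 H
  1 × O: 1 H
  1 × O: no H
  1 × S: 1 H
  Total hydrogens = 29.
Molecular formula: C21H29NO2S

C21H29NO2S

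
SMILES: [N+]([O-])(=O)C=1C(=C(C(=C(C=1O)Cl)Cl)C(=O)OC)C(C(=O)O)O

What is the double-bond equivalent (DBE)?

7

Molecular formula from the SMILES: C10H7Cl2NO8.
DoU = (2C + 2 + N − H − X)/2 = (2·10 + 2 + 1 − 7 − 2)/2 = 14/2 = 7.
(Structurally: 1 ring(s) + 6 π bond(s) = 7.)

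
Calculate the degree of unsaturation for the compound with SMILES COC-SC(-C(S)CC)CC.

0

Molecular formula from the SMILES: C8H18OS2.
DoU = (2C + 2 + N − H − X)/2 = (2·8 + 2 + 0 − 18 − 0)/2 = 0/2 = 0.
(Structurally: 0 ring(s) + 0 π bond(s) = 0.)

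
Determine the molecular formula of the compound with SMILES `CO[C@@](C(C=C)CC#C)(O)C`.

Heavy atoms from the SMILES: 9 C, 2 O.
Implicit hydrogens by atom environment:
  3 × C: 1 H each → 3
  2 × C: 3 H each → 6
  2 × C: 2 H each → 4
  2 × C: no H
  1 × O: 1 H
  1 × O: no H
  Total hydrogens = 14.
Molecular formula: C9H14O2

C9H14O2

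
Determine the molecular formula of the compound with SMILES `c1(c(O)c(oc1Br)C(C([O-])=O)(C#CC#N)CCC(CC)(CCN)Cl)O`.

C16H17BrClN2O5-

Heavy atoms from the SMILES: 1 Br, 16 C, 1 Cl, 2 N, 5 O.
Implicit hydrogens by atom environment:
  6 × C: no H
  5 × C: 2 H each → 10
  4 × C (aromatic): no H
  2 × O: 1 H each → 2
  1 × Br: no H
  1 × C: 3 H
  1 × Cl: no H
  1 × N: 2 H
  1 × N: no H
  1 × O (aromatic): no H
  1 × O: no H
  1 × O (charge -1): no H
  Total hydrogens = 17.
Net charge -1.
Molecular formula: C16H17BrClN2O5-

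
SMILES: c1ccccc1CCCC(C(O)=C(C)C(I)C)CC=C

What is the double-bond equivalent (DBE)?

Molecular formula from the SMILES: C18H25IO.
DoU = (2C + 2 + N − H − X)/2 = (2·18 + 2 + 0 − 25 − 1)/2 = 12/2 = 6.
(Structurally: 1 ring(s) + 5 π bond(s) = 6.)

6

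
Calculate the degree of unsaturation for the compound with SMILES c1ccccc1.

Molecular formula from the SMILES: C6H6.
DoU = (2C + 2 + N − H − X)/2 = (2·6 + 2 + 0 − 6 − 0)/2 = 8/2 = 4.
(Structurally: 1 ring(s) + 3 π bond(s) = 4.)

4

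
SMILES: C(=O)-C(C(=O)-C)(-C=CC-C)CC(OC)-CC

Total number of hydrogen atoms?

Hydrogens are implicit in SMILES; fill each atom to its normal valence:
  4 × C: 3 H each → 12
  4 × C: 1 H each → 4
  3 × C: 2 H each → 6
  3 × O: no H
  2 × C: no H
  Total hydrogens = 22.

22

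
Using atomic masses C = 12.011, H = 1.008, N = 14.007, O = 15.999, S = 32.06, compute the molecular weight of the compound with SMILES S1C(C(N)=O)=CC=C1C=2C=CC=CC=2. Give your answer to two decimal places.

203.26

Molecular formula: C11H9NOS.
M = 11×12.011 + 9×1.008 + 1×14.007 + 1×15.999 + 1×32.06 = 203.26 g/mol.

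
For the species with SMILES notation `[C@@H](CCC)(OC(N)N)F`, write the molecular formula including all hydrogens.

C5H13FN2O

Heavy atoms from the SMILES: 5 C, 1 F, 2 N, 1 O.
Implicit hydrogens by atom environment:
  2 × C: 2 H each → 4
  2 × C: 1 H each → 2
  2 × N: 2 H each → 4
  1 × C: 3 H
  1 × F: no H
  1 × O: no H
  Total hydrogens = 13.
Molecular formula: C5H13FN2O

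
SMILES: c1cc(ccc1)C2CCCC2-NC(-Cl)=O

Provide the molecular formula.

Heavy atoms from the SMILES: 12 C, 1 Cl, 1 N, 1 O.
Implicit hydrogens by atom environment:
  5 × C (aromatic): 1 H each → 5
  3 × C: 2 H each → 6
  2 × C: 1 H each → 2
  1 × C (aromatic): no H
  1 × C: no H
  1 × Cl: no H
  1 × N: 1 H
  1 × O: no H
  Total hydrogens = 14.
Molecular formula: C12H14ClNO

C12H14ClNO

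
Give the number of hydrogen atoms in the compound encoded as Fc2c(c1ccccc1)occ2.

Hydrogens are implicit in SMILES; fill each atom to its normal valence:
  7 × C (aromatic): 1 H each → 7
  3 × C (aromatic): no H
  1 × F: no H
  1 × O (aromatic): no H
  Total hydrogens = 7.

7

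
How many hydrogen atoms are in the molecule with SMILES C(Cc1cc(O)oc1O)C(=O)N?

9

Hydrogens are implicit in SMILES; fill each atom to its normal valence:
  3 × C (aromatic): no H
  2 × C: 2 H each → 4
  2 × O: 1 H each → 2
  1 × C (aromatic): 1 H
  1 × C: no H
  1 × N: 2 H
  1 × O (aromatic): no H
  1 × O: no H
  Total hydrogens = 9.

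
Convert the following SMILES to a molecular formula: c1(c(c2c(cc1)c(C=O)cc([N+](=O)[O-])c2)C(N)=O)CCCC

Heavy atoms from the SMILES: 16 C, 2 N, 4 O.
Implicit hydrogens by atom environment:
  6 × C (aromatic): no H
  4 × C (aromatic): 1 H each → 4
  3 × C: 2 H each → 6
  3 × O: no H
  1 × C: 3 H
  1 × C: 1 H
  1 × C: no H
  1 × N: 2 H
  1 × N (charge +1): no H
  1 × O (charge -1): no H
  Total hydrogens = 16.
Molecular formula: C16H16N2O4

C16H16N2O4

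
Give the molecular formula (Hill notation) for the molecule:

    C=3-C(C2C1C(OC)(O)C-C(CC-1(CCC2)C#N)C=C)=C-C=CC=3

C20H25NO2

Heavy atoms from the SMILES: 20 C, 1 N, 2 O.
Implicit hydrogens by atom environment:
  6 × C: 2 H each → 12
  5 × C (aromatic): 1 H each → 5
  4 × C: 1 H each → 4
  3 × C: no H
  1 × C: 3 H
  1 × C (aromatic): no H
  1 × N: no H
  1 × O: 1 H
  1 × O: no H
  Total hydrogens = 25.
Molecular formula: C20H25NO2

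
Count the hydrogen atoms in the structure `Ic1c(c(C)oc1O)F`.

4

Hydrogens are implicit in SMILES; fill each atom to its normal valence:
  4 × C (aromatic): no H
  1 × C: 3 H
  1 × F: no H
  1 × I: no H
  1 × O: 1 H
  1 × O (aromatic): no H
  Total hydrogens = 4.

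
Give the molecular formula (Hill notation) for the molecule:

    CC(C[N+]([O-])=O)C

C4H9NO2

Heavy atoms from the SMILES: 4 C, 1 N, 2 O.
Implicit hydrogens by atom environment:
  2 × C: 3 H each → 6
  1 × C: 2 H
  1 × C: 1 H
  1 × N (charge +1): no H
  1 × O: no H
  1 × O (charge -1): no H
  Total hydrogens = 9.
Molecular formula: C4H9NO2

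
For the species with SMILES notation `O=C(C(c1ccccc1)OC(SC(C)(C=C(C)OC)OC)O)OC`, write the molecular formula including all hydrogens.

Heavy atoms from the SMILES: 17 C, 6 O, 1 S.
Implicit hydrogens by atom environment:
  5 × C: 3 H each → 15
  5 × C (aromatic): 1 H each → 5
  5 × O: no H
  3 × C: 1 H each → 3
  3 × C: no H
  1 × C (aromatic): no H
  1 × O: 1 H
  1 × S: no H
  Total hydrogens = 24.
Molecular formula: C17H24O6S

C17H24O6S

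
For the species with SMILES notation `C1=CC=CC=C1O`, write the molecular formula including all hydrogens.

Heavy atoms from the SMILES: 6 C, 1 O.
Implicit hydrogens by atom environment:
  5 × C (aromatic): 1 H each → 5
  1 × C (aromatic): no H
  1 × O: 1 H
  Total hydrogens = 6.
Molecular formula: C6H6O

C6H6O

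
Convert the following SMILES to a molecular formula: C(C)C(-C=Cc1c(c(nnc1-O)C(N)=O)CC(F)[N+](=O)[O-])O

Heavy atoms from the SMILES: 12 C, 1 F, 4 N, 5 O.
Implicit hydrogens by atom environment:
  4 × C: 1 H each → 4
  4 × C (aromatic): no H
  2 × C: 2 H each → 4
  2 × N (aromatic): no H
  2 × O: 1 H each → 2
  2 × O: no H
  1 × C: 3 H
  1 × C: no H
  1 × F: no H
  1 × N: 2 H
  1 × N (charge +1): no H
  1 × O (charge -1): no H
  Total hydrogens = 15.
Molecular formula: C12H15FN4O5

C12H15FN4O5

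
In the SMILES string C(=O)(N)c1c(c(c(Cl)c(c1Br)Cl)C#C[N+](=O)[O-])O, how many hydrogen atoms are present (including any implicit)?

3

Hydrogens are implicit in SMILES; fill each atom to its normal valence:
  6 × C (aromatic): no H
  3 × C: no H
  2 × Cl: no H
  2 × O: no H
  1 × Br: no H
  1 × N: 2 H
  1 × N (charge +1): no H
  1 × O: 1 H
  1 × O (charge -1): no H
  Total hydrogens = 3.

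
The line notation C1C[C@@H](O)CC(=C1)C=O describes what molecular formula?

C7H10O2

Heavy atoms from the SMILES: 7 C, 2 O.
Implicit hydrogens by atom environment:
  3 × C: 2 H each → 6
  3 × C: 1 H each → 3
  1 × C: no H
  1 × O: 1 H
  1 × O: no H
  Total hydrogens = 10.
Molecular formula: C7H10O2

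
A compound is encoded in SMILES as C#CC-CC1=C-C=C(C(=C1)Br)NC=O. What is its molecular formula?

Heavy atoms from the SMILES: 1 Br, 11 C, 1 N, 1 O.
Implicit hydrogens by atom environment:
  3 × C (aromatic): 1 H each → 3
  3 × C (aromatic): no H
  2 × C: 2 H each → 4
  2 × C: 1 H each → 2
  1 × Br: no H
  1 × C: no H
  1 × N: 1 H
  1 × O: no H
  Total hydrogens = 10.
Molecular formula: C11H10BrNO

C11H10BrNO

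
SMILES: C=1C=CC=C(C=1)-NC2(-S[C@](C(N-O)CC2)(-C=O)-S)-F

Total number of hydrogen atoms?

Hydrogens are implicit in SMILES; fill each atom to its normal valence:
  5 × C (aromatic): 1 H each → 5
  2 × C: 2 H each → 4
  2 × C: 1 H each → 2
  2 × C: no H
  2 × N: 1 H each → 2
  1 × C (aromatic): no H
  1 × F: no H
  1 × O: 1 H
  1 × O: no H
  1 × S: 1 H
  1 × S: no H
  Total hydrogens = 15.

15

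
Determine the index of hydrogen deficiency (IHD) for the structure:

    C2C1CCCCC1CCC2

2

Molecular formula from the SMILES: C10H18.
DoU = (2C + 2 + N − H − X)/2 = (2·10 + 2 + 0 − 18 − 0)/2 = 4/2 = 2.
(Structurally: 2 ring(s) + 0 π bond(s) = 2.)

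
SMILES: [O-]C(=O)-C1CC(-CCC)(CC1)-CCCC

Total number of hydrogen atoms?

23

Hydrogens are implicit in SMILES; fill each atom to its normal valence:
  8 × C: 2 H each → 16
  2 × C: 3 H each → 6
  2 × C: no H
  1 × C: 1 H
  1 × O: no H
  1 × O (charge -1): no H
  Total hydrogens = 23.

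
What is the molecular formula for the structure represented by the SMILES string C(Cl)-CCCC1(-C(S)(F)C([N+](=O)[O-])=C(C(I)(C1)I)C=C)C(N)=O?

C13H16ClFI2N2O3S

Heavy atoms from the SMILES: 13 C, 1 Cl, 1 F, 2 I, 2 N, 3 O, 1 S.
Implicit hydrogens by atom environment:
  6 × C: 2 H each → 12
  6 × C: no H
  2 × I: no H
  2 × O: no H
  1 × C: 1 H
  1 × Cl: no H
  1 × F: no H
  1 × N: 2 H
  1 × N (charge +1): no H
  1 × O (charge -1): no H
  1 × S: 1 H
  Total hydrogens = 16.
Molecular formula: C13H16ClFI2N2O3S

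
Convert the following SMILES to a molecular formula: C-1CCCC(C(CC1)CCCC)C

Heavy atoms from the SMILES: 13 C.
Implicit hydrogens by atom environment:
  9 × C: 2 H each → 18
  2 × C: 3 H each → 6
  2 × C: 1 H each → 2
  Total hydrogens = 26.
Molecular formula: C13H26

C13H26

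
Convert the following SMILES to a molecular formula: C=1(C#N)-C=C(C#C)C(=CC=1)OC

C10H7NO

Heavy atoms from the SMILES: 10 C, 1 N, 1 O.
Implicit hydrogens by atom environment:
  3 × C (aromatic): 1 H each → 3
  3 × C (aromatic): no H
  2 × C: no H
  1 × C: 3 H
  1 × C: 1 H
  1 × N: no H
  1 × O: no H
  Total hydrogens = 7.
Molecular formula: C10H7NO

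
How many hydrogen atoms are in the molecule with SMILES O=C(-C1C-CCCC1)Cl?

11

Hydrogens are implicit in SMILES; fill each atom to its normal valence:
  5 × C: 2 H each → 10
  1 × C: 1 H
  1 × C: no H
  1 × Cl: no H
  1 × O: no H
  Total hydrogens = 11.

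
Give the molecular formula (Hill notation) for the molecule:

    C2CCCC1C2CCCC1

Heavy atoms from the SMILES: 10 C.
Implicit hydrogens by atom environment:
  8 × C: 2 H each → 16
  2 × C: 1 H each → 2
  Total hydrogens = 18.
Molecular formula: C10H18

C10H18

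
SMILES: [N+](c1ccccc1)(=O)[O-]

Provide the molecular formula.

C6H5NO2

Heavy atoms from the SMILES: 6 C, 1 N, 2 O.
Implicit hydrogens by atom environment:
  5 × C (aromatic): 1 H each → 5
  1 × C (aromatic): no H
  1 × N (charge +1): no H
  1 × O: no H
  1 × O (charge -1): no H
  Total hydrogens = 5.
Molecular formula: C6H5NO2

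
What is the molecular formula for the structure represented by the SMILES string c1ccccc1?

Heavy atoms from the SMILES: 6 C.
Implicit hydrogens by atom environment:
  6 × C (aromatic): 1 H each → 6
  Total hydrogens = 6.
Molecular formula: C6H6

C6H6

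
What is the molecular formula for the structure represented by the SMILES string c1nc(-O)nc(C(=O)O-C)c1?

C6H6N2O3

Heavy atoms from the SMILES: 6 C, 2 N, 3 O.
Implicit hydrogens by atom environment:
  2 × C (aromatic): 1 H each → 2
  2 × C (aromatic): no H
  2 × N (aromatic): no H
  2 × O: no H
  1 × C: 3 H
  1 × C: no H
  1 × O: 1 H
  Total hydrogens = 6.
Molecular formula: C6H6N2O3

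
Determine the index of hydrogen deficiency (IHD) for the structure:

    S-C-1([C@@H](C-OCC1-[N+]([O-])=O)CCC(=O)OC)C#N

Molecular formula from the SMILES: C10H14N2O5S.
DoU = (2C + 2 + N − H − X)/2 = (2·10 + 2 + 2 − 14 − 0)/2 = 10/2 = 5.
(Structurally: 1 ring(s) + 4 π bond(s) = 5.)

5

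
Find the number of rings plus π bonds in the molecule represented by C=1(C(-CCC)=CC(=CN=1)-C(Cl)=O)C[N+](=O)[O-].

6

Molecular formula from the SMILES: C10H11ClN2O3.
DoU = (2C + 2 + N − H − X)/2 = (2·10 + 2 + 2 − 11 − 1)/2 = 12/2 = 6.
(Structurally: 1 ring(s) + 5 π bond(s) = 6.)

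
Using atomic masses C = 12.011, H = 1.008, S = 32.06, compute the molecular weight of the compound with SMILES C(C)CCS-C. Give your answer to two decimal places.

104.21

Molecular formula: C5H12S.
M = 5×12.011 + 12×1.008 + 1×32.06 = 104.21 g/mol.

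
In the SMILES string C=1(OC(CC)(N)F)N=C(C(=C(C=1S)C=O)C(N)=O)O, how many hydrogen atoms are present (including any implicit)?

Hydrogens are implicit in SMILES; fill each atom to its normal valence:
  5 × C (aromatic): no H
  3 × O: no H
  2 × C: no H
  2 × N: 2 H each → 4
  1 × C: 3 H
  1 × C: 2 H
  1 × C: 1 H
  1 × F: no H
  1 × N (aromatic): no H
  1 × O: 1 H
  1 × S: 1 H
  Total hydrogens = 12.

12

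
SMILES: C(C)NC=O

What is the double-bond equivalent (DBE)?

1

Molecular formula from the SMILES: C3H7NO.
DoU = (2C + 2 + N − H − X)/2 = (2·3 + 2 + 1 − 7 − 0)/2 = 2/2 = 1.
(Structurally: 0 ring(s) + 1 π bond(s) = 1.)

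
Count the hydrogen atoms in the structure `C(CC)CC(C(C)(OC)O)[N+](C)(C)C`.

Hydrogens are implicit in SMILES; fill each atom to its normal valence:
  6 × C: 3 H each → 18
  3 × C: 2 H each → 6
  1 × C: 1 H
  1 × C: no H
  1 × N (charge +1): no H
  1 × O: 1 H
  1 × O: no H
  Total hydrogens = 26.

26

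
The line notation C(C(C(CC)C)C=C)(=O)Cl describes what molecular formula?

C8H13ClO

Heavy atoms from the SMILES: 8 C, 1 Cl, 1 O.
Implicit hydrogens by atom environment:
  3 × C: 1 H each → 3
  2 × C: 3 H each → 6
  2 × C: 2 H each → 4
  1 × C: no H
  1 × Cl: no H
  1 × O: no H
  Total hydrogens = 13.
Molecular formula: C8H13ClO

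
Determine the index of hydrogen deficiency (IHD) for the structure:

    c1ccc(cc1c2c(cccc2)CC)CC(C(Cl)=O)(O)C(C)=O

10

Molecular formula from the SMILES: C19H19ClO3.
DoU = (2C + 2 + N − H − X)/2 = (2·19 + 2 + 0 − 19 − 1)/2 = 20/2 = 10.
(Structurally: 2 ring(s) + 8 π bond(s) = 10.)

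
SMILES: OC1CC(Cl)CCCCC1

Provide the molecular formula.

C8H15ClO

Heavy atoms from the SMILES: 8 C, 1 Cl, 1 O.
Implicit hydrogens by atom environment:
  6 × C: 2 H each → 12
  2 × C: 1 H each → 2
  1 × Cl: no H
  1 × O: 1 H
  Total hydrogens = 15.
Molecular formula: C8H15ClO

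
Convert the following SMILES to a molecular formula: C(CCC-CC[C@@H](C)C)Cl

Heavy atoms from the SMILES: 9 C, 1 Cl.
Implicit hydrogens by atom environment:
  6 × C: 2 H each → 12
  2 × C: 3 H each → 6
  1 × C: 1 H
  1 × Cl: no H
  Total hydrogens = 19.
Molecular formula: C9H19Cl

C9H19Cl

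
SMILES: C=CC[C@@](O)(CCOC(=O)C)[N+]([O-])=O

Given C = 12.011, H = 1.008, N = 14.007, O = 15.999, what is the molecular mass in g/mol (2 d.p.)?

203.19

Molecular formula: C8H13NO5.
M = 8×12.011 + 13×1.008 + 1×14.007 + 5×15.999 = 203.19 g/mol.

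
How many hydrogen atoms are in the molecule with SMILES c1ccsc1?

Hydrogens are implicit in SMILES; fill each atom to its normal valence:
  4 × C (aromatic): 1 H each → 4
  1 × S (aromatic): no H
  Total hydrogens = 4.

4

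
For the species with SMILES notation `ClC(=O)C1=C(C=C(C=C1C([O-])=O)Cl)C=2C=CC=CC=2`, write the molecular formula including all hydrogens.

Heavy atoms from the SMILES: 14 C, 2 Cl, 3 O.
Implicit hydrogens by atom environment:
  7 × C (aromatic): 1 H each → 7
  5 × C (aromatic): no H
  2 × C: no H
  2 × Cl: no H
  2 × O: no H
  1 × O (charge -1): no H
  Total hydrogens = 7.
Net charge -1.
Molecular formula: C14H7Cl2O3-

C14H7Cl2O3-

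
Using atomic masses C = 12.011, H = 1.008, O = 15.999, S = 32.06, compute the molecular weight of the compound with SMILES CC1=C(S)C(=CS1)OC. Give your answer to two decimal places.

Molecular formula: C6H8OS2.
M = 6×12.011 + 8×1.008 + 1×15.999 + 2×32.06 = 160.25 g/mol.

160.25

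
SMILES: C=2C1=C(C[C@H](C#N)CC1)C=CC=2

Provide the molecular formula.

C11H11N

Heavy atoms from the SMILES: 11 C, 1 N.
Implicit hydrogens by atom environment:
  4 × C (aromatic): 1 H each → 4
  3 × C: 2 H each → 6
  2 × C (aromatic): no H
  1 × C: 1 H
  1 × C: no H
  1 × N: no H
  Total hydrogens = 11.
Molecular formula: C11H11N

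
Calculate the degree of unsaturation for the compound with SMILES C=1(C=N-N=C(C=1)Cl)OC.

Molecular formula from the SMILES: C5H5ClN2O.
DoU = (2C + 2 + N − H − X)/2 = (2·5 + 2 + 2 − 5 − 1)/2 = 8/2 = 4.
(Structurally: 1 ring(s) + 3 π bond(s) = 4.)

4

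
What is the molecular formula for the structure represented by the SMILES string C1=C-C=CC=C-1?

C6H6

Heavy atoms from the SMILES: 6 C.
Implicit hydrogens by atom environment:
  6 × C (aromatic): 1 H each → 6
  Total hydrogens = 6.
Molecular formula: C6H6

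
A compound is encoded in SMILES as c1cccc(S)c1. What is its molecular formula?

Heavy atoms from the SMILES: 6 C, 1 S.
Implicit hydrogens by atom environment:
  5 × C (aromatic): 1 H each → 5
  1 × C (aromatic): no H
  1 × S: 1 H
  Total hydrogens = 6.
Molecular formula: C6H6S

C6H6S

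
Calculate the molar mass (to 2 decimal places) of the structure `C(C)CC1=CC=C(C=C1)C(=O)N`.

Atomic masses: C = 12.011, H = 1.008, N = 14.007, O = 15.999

163.22

Molecular formula: C10H13NO.
M = 10×12.011 + 13×1.008 + 1×14.007 + 1×15.999 = 163.22 g/mol.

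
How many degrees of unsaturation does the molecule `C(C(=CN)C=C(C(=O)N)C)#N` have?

5

Molecular formula from the SMILES: C7H9N3O.
DoU = (2C + 2 + N − H − X)/2 = (2·7 + 2 + 3 − 9 − 0)/2 = 10/2 = 5.
(Structurally: 0 ring(s) + 5 π bond(s) = 5.)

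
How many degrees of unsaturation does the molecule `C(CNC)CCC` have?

Molecular formula from the SMILES: C6H15N.
DoU = (2C + 2 + N − H − X)/2 = (2·6 + 2 + 1 − 15 − 0)/2 = 0/2 = 0.
(Structurally: 0 ring(s) + 0 π bond(s) = 0.)

0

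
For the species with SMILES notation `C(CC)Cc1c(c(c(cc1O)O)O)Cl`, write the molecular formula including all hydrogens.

C10H13ClO3

Heavy atoms from the SMILES: 10 C, 1 Cl, 3 O.
Implicit hydrogens by atom environment:
  5 × C (aromatic): no H
  3 × C: 2 H each → 6
  3 × O: 1 H each → 3
  1 × C: 3 H
  1 × C (aromatic): 1 H
  1 × Cl: no H
  Total hydrogens = 13.
Molecular formula: C10H13ClO3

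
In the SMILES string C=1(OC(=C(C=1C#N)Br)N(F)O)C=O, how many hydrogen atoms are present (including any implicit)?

2

Hydrogens are implicit in SMILES; fill each atom to its normal valence:
  4 × C (aromatic): no H
  2 × N: no H
  1 × Br: no H
  1 × C: 1 H
  1 × C: no H
  1 × F: no H
  1 × O: 1 H
  1 × O (aromatic): no H
  1 × O: no H
  Total hydrogens = 2.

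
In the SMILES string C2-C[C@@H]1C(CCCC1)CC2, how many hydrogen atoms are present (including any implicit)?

Hydrogens are implicit in SMILES; fill each atom to its normal valence:
  8 × C: 2 H each → 16
  2 × C: 1 H each → 2
  Total hydrogens = 18.

18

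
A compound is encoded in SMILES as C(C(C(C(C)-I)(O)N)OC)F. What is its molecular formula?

Heavy atoms from the SMILES: 6 C, 1 F, 1 I, 1 N, 2 O.
Implicit hydrogens by atom environment:
  2 × C: 3 H each → 6
  2 × C: 1 H each → 2
  1 × C: 2 H
  1 × C: no H
  1 × F: no H
  1 × I: no H
  1 × N: 2 H
  1 × O: 1 H
  1 × O: no H
  Total hydrogens = 13.
Molecular formula: C6H13FINO2

C6H13FINO2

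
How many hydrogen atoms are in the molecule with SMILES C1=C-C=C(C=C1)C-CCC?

14

Hydrogens are implicit in SMILES; fill each atom to its normal valence:
  5 × C (aromatic): 1 H each → 5
  3 × C: 2 H each → 6
  1 × C: 3 H
  1 × C (aromatic): no H
  Total hydrogens = 14.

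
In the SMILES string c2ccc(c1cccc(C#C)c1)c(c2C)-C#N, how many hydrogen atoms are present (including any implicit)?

Hydrogens are implicit in SMILES; fill each atom to its normal valence:
  7 × C (aromatic): 1 H each → 7
  5 × C (aromatic): no H
  2 × C: no H
  1 × C: 3 H
  1 × C: 1 H
  1 × N: no H
  Total hydrogens = 11.

11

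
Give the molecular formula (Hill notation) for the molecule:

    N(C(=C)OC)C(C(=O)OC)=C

C7H11NO3

Heavy atoms from the SMILES: 7 C, 1 N, 3 O.
Implicit hydrogens by atom environment:
  3 × C: no H
  3 × O: no H
  2 × C: 3 H each → 6
  2 × C: 2 H each → 4
  1 × N: 1 H
  Total hydrogens = 11.
Molecular formula: C7H11NO3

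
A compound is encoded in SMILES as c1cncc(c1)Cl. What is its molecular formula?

Heavy atoms from the SMILES: 5 C, 1 Cl, 1 N.
Implicit hydrogens by atom environment:
  4 × C (aromatic): 1 H each → 4
  1 × C (aromatic): no H
  1 × Cl: no H
  1 × N (aromatic): no H
  Total hydrogens = 4.
Molecular formula: C5H4ClN

C5H4ClN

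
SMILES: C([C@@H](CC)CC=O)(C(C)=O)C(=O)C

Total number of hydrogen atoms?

16

Hydrogens are implicit in SMILES; fill each atom to its normal valence:
  3 × C: 3 H each → 9
  3 × C: 1 H each → 3
  3 × O: no H
  2 × C: 2 H each → 4
  2 × C: no H
  Total hydrogens = 16.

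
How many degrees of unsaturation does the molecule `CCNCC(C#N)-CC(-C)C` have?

Molecular formula from the SMILES: C9H18N2.
DoU = (2C + 2 + N − H − X)/2 = (2·9 + 2 + 2 − 18 − 0)/2 = 4/2 = 2.
(Structurally: 0 ring(s) + 2 π bond(s) = 2.)

2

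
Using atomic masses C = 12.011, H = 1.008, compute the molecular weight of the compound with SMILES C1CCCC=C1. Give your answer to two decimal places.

Molecular formula: C6H10.
M = 6×12.011 + 10×1.008 = 82.15 g/mol.

82.15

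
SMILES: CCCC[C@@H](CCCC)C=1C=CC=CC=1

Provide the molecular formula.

Heavy atoms from the SMILES: 15 C.
Implicit hydrogens by atom environment:
  6 × C: 2 H each → 12
  5 × C (aromatic): 1 H each → 5
  2 × C: 3 H each → 6
  1 × C: 1 H
  1 × C (aromatic): no H
  Total hydrogens = 24.
Molecular formula: C15H24

C15H24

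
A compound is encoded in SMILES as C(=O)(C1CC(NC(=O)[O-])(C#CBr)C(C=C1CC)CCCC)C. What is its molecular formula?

Heavy atoms from the SMILES: 1 Br, 17 C, 1 N, 3 O.
Implicit hydrogens by atom environment:
  6 × C: no H
  5 × C: 2 H each → 10
  3 × C: 3 H each → 9
  3 × C: 1 H each → 3
  2 × O: no H
  1 × Br: no H
  1 × N: 1 H
  1 × O (charge -1): no H
  Total hydrogens = 23.
Net charge -1.
Molecular formula: C17H23BrNO3-

C17H23BrNO3-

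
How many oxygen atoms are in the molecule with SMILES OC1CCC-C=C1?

The symbol for oxygen appears 1 time in the SMILES.

1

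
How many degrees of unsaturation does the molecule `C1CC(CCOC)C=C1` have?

2

Molecular formula from the SMILES: C8H14O.
DoU = (2C + 2 + N − H − X)/2 = (2·8 + 2 + 0 − 14 − 0)/2 = 4/2 = 2.
(Structurally: 1 ring(s) + 1 π bond(s) = 2.)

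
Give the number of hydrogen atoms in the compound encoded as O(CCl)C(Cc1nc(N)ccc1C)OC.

Hydrogens are implicit in SMILES; fill each atom to its normal valence:
  3 × C (aromatic): no H
  2 × C: 3 H each → 6
  2 × C: 2 H each → 4
  2 × C (aromatic): 1 H each → 2
  2 × O: no H
  1 × C: 1 H
  1 × Cl: no H
  1 × N: 2 H
  1 × N (aromatic): no H
  Total hydrogens = 15.

15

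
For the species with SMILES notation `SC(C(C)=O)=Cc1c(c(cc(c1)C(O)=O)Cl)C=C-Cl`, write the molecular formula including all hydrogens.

C13H10Cl2O3S

Heavy atoms from the SMILES: 13 C, 2 Cl, 3 O, 1 S.
Implicit hydrogens by atom environment:
  4 × C (aromatic): no H
  3 × C: 1 H each → 3
  3 × C: no H
  2 × C (aromatic): 1 H each → 2
  2 × Cl: no H
  2 × O: no H
  1 × C: 3 H
  1 × O: 1 H
  1 × S: 1 H
  Total hydrogens = 10.
Molecular formula: C13H10Cl2O3S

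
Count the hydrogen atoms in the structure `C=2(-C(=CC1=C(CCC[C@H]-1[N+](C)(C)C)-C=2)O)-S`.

Hydrogens are implicit in SMILES; fill each atom to its normal valence:
  4 × C (aromatic): no H
  3 × C: 3 H each → 9
  3 × C: 2 H each → 6
  2 × C (aromatic): 1 H each → 2
  1 × C: 1 H
  1 × N (charge +1): no H
  1 × O: 1 H
  1 × S: 1 H
  Total hydrogens = 20.

20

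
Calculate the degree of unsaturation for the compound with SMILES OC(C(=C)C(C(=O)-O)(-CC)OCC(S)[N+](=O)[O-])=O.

Molecular formula from the SMILES: C9H13NO7S.
DoU = (2C + 2 + N − H − X)/2 = (2·9 + 2 + 1 − 13 − 0)/2 = 8/2 = 4.
(Structurally: 0 ring(s) + 4 π bond(s) = 4.)

4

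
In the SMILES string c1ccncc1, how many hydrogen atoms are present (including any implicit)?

Hydrogens are implicit in SMILES; fill each atom to its normal valence:
  5 × C (aromatic): 1 H each → 5
  1 × N (aromatic): no H
  Total hydrogens = 5.

5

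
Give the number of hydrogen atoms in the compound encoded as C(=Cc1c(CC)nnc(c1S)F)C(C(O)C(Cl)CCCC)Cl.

Hydrogens are implicit in SMILES; fill each atom to its normal valence:
  5 × C: 1 H each → 5
  4 × C: 2 H each → 8
  4 × C (aromatic): no H
  2 × C: 3 H each → 6
  2 × Cl: no H
  2 × N (aromatic): no H
  1 × F: no H
  1 × O: 1 H
  1 × S: 1 H
  Total hydrogens = 21.

21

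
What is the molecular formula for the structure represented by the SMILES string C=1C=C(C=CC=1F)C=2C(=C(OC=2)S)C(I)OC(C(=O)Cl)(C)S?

C14H11ClFIO3S2

Heavy atoms from the SMILES: 14 C, 1 Cl, 1 F, 1 I, 3 O, 2 S.
Implicit hydrogens by atom environment:
  5 × C (aromatic): 1 H each → 5
  5 × C (aromatic): no H
  2 × C: no H
  2 × O: no H
  2 × S: 1 H each → 2
  1 × C: 3 H
  1 × C: 1 H
  1 × Cl: no H
  1 × F: no H
  1 × I: no H
  1 × O (aromatic): no H
  Total hydrogens = 11.
Molecular formula: C14H11ClFIO3S2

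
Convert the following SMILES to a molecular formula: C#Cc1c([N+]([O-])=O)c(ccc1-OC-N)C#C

Heavy atoms from the SMILES: 11 C, 2 N, 3 O.
Implicit hydrogens by atom environment:
  4 × C (aromatic): no H
  2 × C (aromatic): 1 H each → 2
  2 × C: 1 H each → 2
  2 × C: no H
  2 × O: no H
  1 × C: 2 H
  1 × N: 2 H
  1 × N (charge +1): no H
  1 × O (charge -1): no H
  Total hydrogens = 8.
Molecular formula: C11H8N2O3

C11H8N2O3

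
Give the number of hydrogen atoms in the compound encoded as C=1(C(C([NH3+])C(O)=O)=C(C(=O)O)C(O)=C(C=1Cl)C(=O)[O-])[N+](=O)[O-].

Hydrogens are implicit in SMILES; fill each atom to its normal valence:
  6 × C (aromatic): no H
  4 × O: no H
  3 × C: no H
  3 × O: 1 H each → 3
  2 × O (charge -1): no H
  1 × C: 1 H
  1 × Cl: no H
  1 × N (charge +1): 3 H
  1 × N (charge +1): no H
  Total hydrogens = 7.

7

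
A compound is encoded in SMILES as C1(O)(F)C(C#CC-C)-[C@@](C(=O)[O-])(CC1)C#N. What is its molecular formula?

C11H11FNO3-

Heavy atoms from the SMILES: 11 C, 1 F, 1 N, 3 O.
Implicit hydrogens by atom environment:
  6 × C: no H
  3 × C: 2 H each → 6
  1 × C: 3 H
  1 × C: 1 H
  1 × F: no H
  1 × N: no H
  1 × O: 1 H
  1 × O: no H
  1 × O (charge -1): no H
  Total hydrogens = 11.
Net charge -1.
Molecular formula: C11H11FNO3-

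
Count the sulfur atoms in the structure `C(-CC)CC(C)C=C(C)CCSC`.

1

The symbol for sulfur appears 1 time in the SMILES.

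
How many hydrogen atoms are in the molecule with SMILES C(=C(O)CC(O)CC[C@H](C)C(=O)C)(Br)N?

18

Hydrogens are implicit in SMILES; fill each atom to its normal valence:
  3 × C: 2 H each → 6
  3 × C: no H
  2 × C: 3 H each → 6
  2 × C: 1 H each → 2
  2 × O: 1 H each → 2
  1 × Br: no H
  1 × N: 2 H
  1 × O: no H
  Total hydrogens = 18.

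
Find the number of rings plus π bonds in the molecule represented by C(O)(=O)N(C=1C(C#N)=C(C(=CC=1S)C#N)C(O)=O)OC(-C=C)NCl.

Molecular formula from the SMILES: C13H9ClN4O5S.
DoU = (2C + 2 + N − H − X)/2 = (2·13 + 2 + 4 − 9 − 1)/2 = 22/2 = 11.
(Structurally: 1 ring(s) + 10 π bond(s) = 11.)

11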